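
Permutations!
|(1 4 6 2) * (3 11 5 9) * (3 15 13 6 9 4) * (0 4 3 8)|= 9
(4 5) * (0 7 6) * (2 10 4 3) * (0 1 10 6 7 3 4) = [3, 10, 6, 2, 5, 4, 1, 7, 8, 9, 0] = (0 3 2 6 1 10)(4 5)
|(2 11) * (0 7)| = |(0 7)(2 11)| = 2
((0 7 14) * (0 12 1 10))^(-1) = (0 10 1 12 14 7)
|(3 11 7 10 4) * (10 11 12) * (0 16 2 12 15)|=8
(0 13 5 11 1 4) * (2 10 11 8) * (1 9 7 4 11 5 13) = [1, 11, 10, 3, 0, 8, 6, 4, 2, 7, 5, 9, 12, 13] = (13)(0 1 11 9 7 4)(2 10 5 8)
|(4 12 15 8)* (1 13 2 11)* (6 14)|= 4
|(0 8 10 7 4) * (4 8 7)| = |(0 7 8 10 4)| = 5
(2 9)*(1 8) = [0, 8, 9, 3, 4, 5, 6, 7, 1, 2] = (1 8)(2 9)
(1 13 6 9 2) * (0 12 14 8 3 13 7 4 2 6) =(0 12 14 8 3 13)(1 7 4 2)(6 9) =[12, 7, 1, 13, 2, 5, 9, 4, 3, 6, 10, 11, 14, 0, 8]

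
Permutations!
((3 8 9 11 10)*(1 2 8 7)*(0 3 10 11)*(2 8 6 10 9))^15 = ((11)(0 3 7 1 8 2 6 10 9))^15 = (11)(0 6 1)(2 7 9)(3 10 8)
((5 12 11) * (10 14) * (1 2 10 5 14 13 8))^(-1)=((1 2 10 13 8)(5 12 11 14))^(-1)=(1 8 13 10 2)(5 14 11 12)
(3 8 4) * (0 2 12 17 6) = (0 2 12 17 6)(3 8 4) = [2, 1, 12, 8, 3, 5, 0, 7, 4, 9, 10, 11, 17, 13, 14, 15, 16, 6]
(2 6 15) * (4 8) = (2 6 15)(4 8) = [0, 1, 6, 3, 8, 5, 15, 7, 4, 9, 10, 11, 12, 13, 14, 2]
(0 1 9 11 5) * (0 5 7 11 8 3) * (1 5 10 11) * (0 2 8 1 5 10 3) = (0 10 11 7 5 3 2 8)(1 9) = [10, 9, 8, 2, 4, 3, 6, 5, 0, 1, 11, 7]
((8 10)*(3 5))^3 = ((3 5)(8 10))^3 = (3 5)(8 10)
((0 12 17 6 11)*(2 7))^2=(0 17 11 12 6)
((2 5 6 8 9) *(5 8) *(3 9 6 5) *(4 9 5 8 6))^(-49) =(9)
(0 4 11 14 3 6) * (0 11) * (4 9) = (0 9 4)(3 6 11 14) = [9, 1, 2, 6, 0, 5, 11, 7, 8, 4, 10, 14, 12, 13, 3]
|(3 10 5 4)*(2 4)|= |(2 4 3 10 5)|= 5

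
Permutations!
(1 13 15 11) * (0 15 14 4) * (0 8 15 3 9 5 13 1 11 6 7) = (0 3 9 5 13 14 4 8 15 6 7) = [3, 1, 2, 9, 8, 13, 7, 0, 15, 5, 10, 11, 12, 14, 4, 6]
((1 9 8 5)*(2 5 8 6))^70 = (9)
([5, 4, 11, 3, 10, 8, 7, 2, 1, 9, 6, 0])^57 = [7, 0, 10, 3, 5, 2, 1, 4, 11, 9, 8, 6]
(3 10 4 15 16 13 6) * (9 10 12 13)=(3 12 13 6)(4 15 16 9 10)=[0, 1, 2, 12, 15, 5, 3, 7, 8, 10, 4, 11, 13, 6, 14, 16, 9]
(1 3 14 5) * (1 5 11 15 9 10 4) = [0, 3, 2, 14, 1, 5, 6, 7, 8, 10, 4, 15, 12, 13, 11, 9] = (1 3 14 11 15 9 10 4)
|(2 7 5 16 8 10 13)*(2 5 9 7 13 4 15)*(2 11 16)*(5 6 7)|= |(2 13 6 7 9 5)(4 15 11 16 8 10)|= 6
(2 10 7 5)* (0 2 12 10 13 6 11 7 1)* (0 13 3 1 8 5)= (0 2 3 1 13 6 11 7)(5 12 10 8)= [2, 13, 3, 1, 4, 12, 11, 0, 5, 9, 8, 7, 10, 6]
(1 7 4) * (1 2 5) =[0, 7, 5, 3, 2, 1, 6, 4] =(1 7 4 2 5)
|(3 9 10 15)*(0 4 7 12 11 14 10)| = 10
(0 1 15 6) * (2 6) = (0 1 15 2 6) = [1, 15, 6, 3, 4, 5, 0, 7, 8, 9, 10, 11, 12, 13, 14, 2]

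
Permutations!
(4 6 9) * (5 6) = [0, 1, 2, 3, 5, 6, 9, 7, 8, 4] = (4 5 6 9)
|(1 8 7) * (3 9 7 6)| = |(1 8 6 3 9 7)| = 6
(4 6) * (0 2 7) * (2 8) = [8, 1, 7, 3, 6, 5, 4, 0, 2] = (0 8 2 7)(4 6)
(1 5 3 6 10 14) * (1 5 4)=[0, 4, 2, 6, 1, 3, 10, 7, 8, 9, 14, 11, 12, 13, 5]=(1 4)(3 6 10 14 5)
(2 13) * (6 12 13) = (2 6 12 13) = [0, 1, 6, 3, 4, 5, 12, 7, 8, 9, 10, 11, 13, 2]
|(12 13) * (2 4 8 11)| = |(2 4 8 11)(12 13)| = 4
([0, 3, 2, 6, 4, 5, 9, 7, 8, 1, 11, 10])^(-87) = (1 3 6 9)(10 11)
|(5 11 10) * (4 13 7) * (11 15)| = 12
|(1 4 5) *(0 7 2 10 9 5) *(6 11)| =|(0 7 2 10 9 5 1 4)(6 11)| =8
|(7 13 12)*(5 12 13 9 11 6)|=6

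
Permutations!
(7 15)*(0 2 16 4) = (0 2 16 4)(7 15) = [2, 1, 16, 3, 0, 5, 6, 15, 8, 9, 10, 11, 12, 13, 14, 7, 4]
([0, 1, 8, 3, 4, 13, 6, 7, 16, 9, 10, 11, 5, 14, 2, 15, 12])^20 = [0, 1, 14, 3, 4, 12, 6, 7, 2, 9, 10, 11, 16, 5, 13, 15, 8]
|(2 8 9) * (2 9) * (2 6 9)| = |(2 8 6 9)| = 4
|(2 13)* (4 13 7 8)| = 5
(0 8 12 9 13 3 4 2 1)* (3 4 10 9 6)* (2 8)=(0 2 1)(3 10 9 13 4 8 12 6)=[2, 0, 1, 10, 8, 5, 3, 7, 12, 13, 9, 11, 6, 4]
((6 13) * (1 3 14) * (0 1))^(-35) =((0 1 3 14)(6 13))^(-35) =(0 1 3 14)(6 13)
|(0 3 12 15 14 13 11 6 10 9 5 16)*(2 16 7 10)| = 20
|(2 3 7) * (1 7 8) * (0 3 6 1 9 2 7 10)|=|(0 3 8 9 2 6 1 10)|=8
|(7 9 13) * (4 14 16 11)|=12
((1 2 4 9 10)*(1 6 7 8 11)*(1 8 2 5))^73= ((1 5)(2 4 9 10 6 7)(8 11))^73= (1 5)(2 4 9 10 6 7)(8 11)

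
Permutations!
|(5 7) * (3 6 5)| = |(3 6 5 7)| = 4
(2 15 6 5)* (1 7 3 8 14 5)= (1 7 3 8 14 5 2 15 6)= [0, 7, 15, 8, 4, 2, 1, 3, 14, 9, 10, 11, 12, 13, 5, 6]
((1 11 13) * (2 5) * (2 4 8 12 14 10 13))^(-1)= ((1 11 2 5 4 8 12 14 10 13))^(-1)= (1 13 10 14 12 8 4 5 2 11)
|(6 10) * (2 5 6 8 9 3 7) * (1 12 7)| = |(1 12 7 2 5 6 10 8 9 3)| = 10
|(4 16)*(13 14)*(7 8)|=2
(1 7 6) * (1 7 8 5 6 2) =(1 8 5 6 7 2) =[0, 8, 1, 3, 4, 6, 7, 2, 5]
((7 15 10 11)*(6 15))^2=(6 10 7 15 11)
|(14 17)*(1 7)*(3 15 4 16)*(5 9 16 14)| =8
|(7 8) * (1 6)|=2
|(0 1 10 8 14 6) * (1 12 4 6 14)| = 12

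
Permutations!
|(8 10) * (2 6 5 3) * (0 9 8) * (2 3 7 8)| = |(0 9 2 6 5 7 8 10)| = 8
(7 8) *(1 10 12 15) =[0, 10, 2, 3, 4, 5, 6, 8, 7, 9, 12, 11, 15, 13, 14, 1] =(1 10 12 15)(7 8)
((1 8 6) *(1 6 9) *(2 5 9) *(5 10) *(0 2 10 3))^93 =(1 5 8 9 10)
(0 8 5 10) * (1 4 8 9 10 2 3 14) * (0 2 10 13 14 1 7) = [9, 4, 3, 1, 8, 10, 6, 0, 5, 13, 2, 11, 12, 14, 7] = (0 9 13 14 7)(1 4 8 5 10 2 3)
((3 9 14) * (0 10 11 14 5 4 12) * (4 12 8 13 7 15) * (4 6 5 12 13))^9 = ((0 10 11 14 3 9 12)(4 8)(5 13 7 15 6))^9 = (0 11 3 12 10 14 9)(4 8)(5 6 15 7 13)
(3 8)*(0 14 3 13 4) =(0 14 3 8 13 4) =[14, 1, 2, 8, 0, 5, 6, 7, 13, 9, 10, 11, 12, 4, 3]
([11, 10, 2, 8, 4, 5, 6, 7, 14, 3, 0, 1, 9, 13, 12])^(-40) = [0, 1, 2, 3, 4, 5, 6, 7, 8, 9, 10, 11, 12, 13, 14]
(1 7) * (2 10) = (1 7)(2 10) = [0, 7, 10, 3, 4, 5, 6, 1, 8, 9, 2]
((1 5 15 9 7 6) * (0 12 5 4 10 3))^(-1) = (0 3 10 4 1 6 7 9 15 5 12)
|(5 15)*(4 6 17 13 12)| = |(4 6 17 13 12)(5 15)| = 10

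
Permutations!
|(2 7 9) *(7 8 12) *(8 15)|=6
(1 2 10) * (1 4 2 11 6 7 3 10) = (1 11 6 7 3 10 4 2) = [0, 11, 1, 10, 2, 5, 7, 3, 8, 9, 4, 6]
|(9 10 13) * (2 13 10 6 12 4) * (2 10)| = |(2 13 9 6 12 4 10)| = 7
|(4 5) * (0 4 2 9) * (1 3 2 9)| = |(0 4 5 9)(1 3 2)| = 12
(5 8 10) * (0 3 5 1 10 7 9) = (0 3 5 8 7 9)(1 10) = [3, 10, 2, 5, 4, 8, 6, 9, 7, 0, 1]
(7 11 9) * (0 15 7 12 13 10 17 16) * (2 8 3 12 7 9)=(0 15 9 7 11 2 8 3 12 13 10 17 16)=[15, 1, 8, 12, 4, 5, 6, 11, 3, 7, 17, 2, 13, 10, 14, 9, 0, 16]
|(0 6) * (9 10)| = 2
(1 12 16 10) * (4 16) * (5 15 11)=(1 12 4 16 10)(5 15 11)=[0, 12, 2, 3, 16, 15, 6, 7, 8, 9, 1, 5, 4, 13, 14, 11, 10]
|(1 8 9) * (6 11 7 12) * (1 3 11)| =8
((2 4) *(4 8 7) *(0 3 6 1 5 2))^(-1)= (0 4 7 8 2 5 1 6 3)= ((0 3 6 1 5 2 8 7 4))^(-1)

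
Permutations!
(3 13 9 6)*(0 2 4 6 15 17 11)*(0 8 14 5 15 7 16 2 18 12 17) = (0 18 12 17 11 8 14 5 15)(2 4 6 3 13 9 7 16) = [18, 1, 4, 13, 6, 15, 3, 16, 14, 7, 10, 8, 17, 9, 5, 0, 2, 11, 12]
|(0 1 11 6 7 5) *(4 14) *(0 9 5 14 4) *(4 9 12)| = 12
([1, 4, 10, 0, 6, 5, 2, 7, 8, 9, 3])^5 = (0 10 6 1 3 2 4)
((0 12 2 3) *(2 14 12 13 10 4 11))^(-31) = ((0 13 10 4 11 2 3)(12 14))^(-31) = (0 11 13 2 10 3 4)(12 14)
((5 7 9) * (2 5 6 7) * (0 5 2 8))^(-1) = (0 8 5)(6 9 7)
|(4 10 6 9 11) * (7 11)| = 6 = |(4 10 6 9 7 11)|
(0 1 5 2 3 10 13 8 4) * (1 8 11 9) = (0 8 4)(1 5 2 3 10 13 11 9) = [8, 5, 3, 10, 0, 2, 6, 7, 4, 1, 13, 9, 12, 11]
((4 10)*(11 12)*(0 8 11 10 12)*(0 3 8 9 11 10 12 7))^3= (12)(0 3 4 9 8 7 11 10)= ((12)(0 9 11 3 8 10 4 7))^3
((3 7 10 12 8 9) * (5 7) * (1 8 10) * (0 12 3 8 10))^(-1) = ((0 12)(1 10 3 5 7)(8 9))^(-1) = (0 12)(1 7 5 3 10)(8 9)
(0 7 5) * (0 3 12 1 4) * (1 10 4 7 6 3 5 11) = (0 6 3 12 10 4)(1 7 11) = [6, 7, 2, 12, 0, 5, 3, 11, 8, 9, 4, 1, 10]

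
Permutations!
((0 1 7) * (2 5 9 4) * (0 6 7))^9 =((0 1)(2 5 9 4)(6 7))^9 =(0 1)(2 5 9 4)(6 7)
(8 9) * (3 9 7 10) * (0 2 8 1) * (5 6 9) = (0 2 8 7 10 3 5 6 9 1) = [2, 0, 8, 5, 4, 6, 9, 10, 7, 1, 3]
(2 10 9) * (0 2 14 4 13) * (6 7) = (0 2 10 9 14 4 13)(6 7) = [2, 1, 10, 3, 13, 5, 7, 6, 8, 14, 9, 11, 12, 0, 4]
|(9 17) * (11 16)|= 2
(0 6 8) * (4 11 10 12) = (0 6 8)(4 11 10 12) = [6, 1, 2, 3, 11, 5, 8, 7, 0, 9, 12, 10, 4]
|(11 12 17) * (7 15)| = |(7 15)(11 12 17)| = 6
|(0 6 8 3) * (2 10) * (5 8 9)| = |(0 6 9 5 8 3)(2 10)| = 6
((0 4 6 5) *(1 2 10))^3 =((0 4 6 5)(1 2 10))^3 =(10)(0 5 6 4)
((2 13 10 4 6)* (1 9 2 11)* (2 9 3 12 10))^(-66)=(13)(1 4 3 6 12 11 10)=((1 3 12 10 4 6 11)(2 13))^(-66)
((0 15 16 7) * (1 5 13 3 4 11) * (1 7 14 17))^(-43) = (0 1 11 14 3 15 5 7 17 4 16 13)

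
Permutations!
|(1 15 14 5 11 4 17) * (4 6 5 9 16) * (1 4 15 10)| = 12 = |(1 10)(4 17)(5 11 6)(9 16 15 14)|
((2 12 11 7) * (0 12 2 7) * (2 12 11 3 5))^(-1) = (0 11)(2 5 3 12)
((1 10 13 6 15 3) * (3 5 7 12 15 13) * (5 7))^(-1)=(1 3 10)(6 13)(7 15 12)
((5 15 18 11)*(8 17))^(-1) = (5 11 18 15)(8 17)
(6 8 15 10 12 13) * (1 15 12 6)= (1 15 10 6 8 12 13)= [0, 15, 2, 3, 4, 5, 8, 7, 12, 9, 6, 11, 13, 1, 14, 10]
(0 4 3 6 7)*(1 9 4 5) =(0 5 1 9 4 3 6 7) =[5, 9, 2, 6, 3, 1, 7, 0, 8, 4]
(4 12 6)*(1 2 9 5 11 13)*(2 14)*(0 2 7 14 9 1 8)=(0 2 1 9 5 11 13 8)(4 12 6)(7 14)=[2, 9, 1, 3, 12, 11, 4, 14, 0, 5, 10, 13, 6, 8, 7]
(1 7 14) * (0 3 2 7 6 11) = (0 3 2 7 14 1 6 11) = [3, 6, 7, 2, 4, 5, 11, 14, 8, 9, 10, 0, 12, 13, 1]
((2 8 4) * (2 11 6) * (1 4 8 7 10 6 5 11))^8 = ((1 4)(2 7 10 6)(5 11))^8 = (11)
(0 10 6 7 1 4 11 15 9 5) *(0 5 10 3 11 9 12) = (0 3 11 15 12)(1 4 9 10 6 7) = [3, 4, 2, 11, 9, 5, 7, 1, 8, 10, 6, 15, 0, 13, 14, 12]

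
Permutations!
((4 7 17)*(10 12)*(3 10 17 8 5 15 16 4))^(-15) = ((3 10 12 17)(4 7 8 5 15 16))^(-15) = (3 10 12 17)(4 5)(7 15)(8 16)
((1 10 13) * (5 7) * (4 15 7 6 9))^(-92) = ((1 10 13)(4 15 7 5 6 9))^(-92) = (1 10 13)(4 6 7)(5 15 9)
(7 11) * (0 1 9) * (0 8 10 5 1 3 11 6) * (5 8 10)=(0 3 11 7 6)(1 9 10 8 5)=[3, 9, 2, 11, 4, 1, 0, 6, 5, 10, 8, 7]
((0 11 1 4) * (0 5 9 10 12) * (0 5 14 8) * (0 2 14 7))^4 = (0 7 4 1 11)(2 14 8)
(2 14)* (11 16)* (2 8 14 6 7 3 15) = (2 6 7 3 15)(8 14)(11 16) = [0, 1, 6, 15, 4, 5, 7, 3, 14, 9, 10, 16, 12, 13, 8, 2, 11]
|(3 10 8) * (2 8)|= |(2 8 3 10)|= 4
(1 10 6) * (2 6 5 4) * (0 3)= [3, 10, 6, 0, 2, 4, 1, 7, 8, 9, 5]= (0 3)(1 10 5 4 2 6)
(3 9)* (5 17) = (3 9)(5 17) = [0, 1, 2, 9, 4, 17, 6, 7, 8, 3, 10, 11, 12, 13, 14, 15, 16, 5]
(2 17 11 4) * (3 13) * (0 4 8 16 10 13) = (0 4 2 17 11 8 16 10 13 3) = [4, 1, 17, 0, 2, 5, 6, 7, 16, 9, 13, 8, 12, 3, 14, 15, 10, 11]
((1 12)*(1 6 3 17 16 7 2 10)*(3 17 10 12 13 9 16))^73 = (1 6 16 10 12 9 3 2 13 17 7)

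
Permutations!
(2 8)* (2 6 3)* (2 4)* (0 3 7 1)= [3, 0, 8, 4, 2, 5, 7, 1, 6]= (0 3 4 2 8 6 7 1)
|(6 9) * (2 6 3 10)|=5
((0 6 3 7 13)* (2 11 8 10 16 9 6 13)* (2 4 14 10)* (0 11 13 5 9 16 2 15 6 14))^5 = (16)(0 2 6 5 13 3 9 11 7 14 8 4 10 15)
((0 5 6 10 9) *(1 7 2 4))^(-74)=(0 5 6 10 9)(1 2)(4 7)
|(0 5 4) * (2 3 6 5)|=6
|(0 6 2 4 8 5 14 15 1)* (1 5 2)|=3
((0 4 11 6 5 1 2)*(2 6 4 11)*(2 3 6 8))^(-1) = ((0 11 4 3 6 5 1 8 2))^(-1) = (0 2 8 1 5 6 3 4 11)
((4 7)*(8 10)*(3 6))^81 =((3 6)(4 7)(8 10))^81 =(3 6)(4 7)(8 10)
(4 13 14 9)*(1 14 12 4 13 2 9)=(1 14)(2 9 13 12 4)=[0, 14, 9, 3, 2, 5, 6, 7, 8, 13, 10, 11, 4, 12, 1]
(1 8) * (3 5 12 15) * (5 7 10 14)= (1 8)(3 7 10 14 5 12 15)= [0, 8, 2, 7, 4, 12, 6, 10, 1, 9, 14, 11, 15, 13, 5, 3]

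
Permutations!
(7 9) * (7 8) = (7 9 8) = [0, 1, 2, 3, 4, 5, 6, 9, 7, 8]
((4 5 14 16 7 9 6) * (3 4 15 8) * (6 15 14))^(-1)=(3 8 15 9 7 16 14 6 5 4)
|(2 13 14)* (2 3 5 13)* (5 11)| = |(3 11 5 13 14)| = 5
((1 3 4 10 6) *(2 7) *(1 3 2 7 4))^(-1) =((1 2 4 10 6 3))^(-1) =(1 3 6 10 4 2)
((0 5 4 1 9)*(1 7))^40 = (0 1 4)(5 9 7)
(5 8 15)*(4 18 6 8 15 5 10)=[0, 1, 2, 3, 18, 15, 8, 7, 5, 9, 4, 11, 12, 13, 14, 10, 16, 17, 6]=(4 18 6 8 5 15 10)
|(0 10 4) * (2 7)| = |(0 10 4)(2 7)| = 6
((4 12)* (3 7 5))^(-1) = ((3 7 5)(4 12))^(-1) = (3 5 7)(4 12)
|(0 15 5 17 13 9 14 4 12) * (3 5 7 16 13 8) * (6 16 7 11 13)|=8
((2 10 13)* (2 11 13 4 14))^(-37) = (2 14 4 10)(11 13)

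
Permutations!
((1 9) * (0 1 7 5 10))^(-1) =((0 1 9 7 5 10))^(-1) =(0 10 5 7 9 1)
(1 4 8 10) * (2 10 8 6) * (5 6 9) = (1 4 9 5 6 2 10) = [0, 4, 10, 3, 9, 6, 2, 7, 8, 5, 1]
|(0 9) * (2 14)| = |(0 9)(2 14)| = 2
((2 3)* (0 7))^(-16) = (7)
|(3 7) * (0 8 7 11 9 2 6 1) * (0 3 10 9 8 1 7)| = |(0 1 3 11 8)(2 6 7 10 9)| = 5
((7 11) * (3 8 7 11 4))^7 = ((11)(3 8 7 4))^7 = (11)(3 4 7 8)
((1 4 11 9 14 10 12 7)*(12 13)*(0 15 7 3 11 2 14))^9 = (0 12 2 15 3 14 7 11 10 1 9 13 4) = ((0 15 7 1 4 2 14 10 13 12 3 11 9))^9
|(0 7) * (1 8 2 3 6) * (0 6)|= |(0 7 6 1 8 2 3)|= 7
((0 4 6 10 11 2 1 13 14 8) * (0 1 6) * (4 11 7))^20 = ((0 11 2 6 10 7 4)(1 13 14 8))^20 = (14)(0 4 7 10 6 2 11)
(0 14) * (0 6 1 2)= [14, 2, 0, 3, 4, 5, 1, 7, 8, 9, 10, 11, 12, 13, 6]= (0 14 6 1 2)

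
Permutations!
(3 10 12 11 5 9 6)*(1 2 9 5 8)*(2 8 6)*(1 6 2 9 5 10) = [0, 8, 5, 1, 4, 10, 3, 7, 6, 9, 12, 2, 11] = (1 8 6 3)(2 5 10 12 11)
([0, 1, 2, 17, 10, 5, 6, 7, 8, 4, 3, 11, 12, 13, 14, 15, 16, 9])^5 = [0, 1, 2, 3, 4, 5, 6, 7, 8, 9, 10, 11, 12, 13, 14, 15, 16, 17]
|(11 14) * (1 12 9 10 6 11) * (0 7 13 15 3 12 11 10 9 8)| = 42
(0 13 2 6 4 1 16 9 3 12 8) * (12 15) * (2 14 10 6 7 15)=(0 13 14 10 6 4 1 16 9 3 2 7 15 12 8)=[13, 16, 7, 2, 1, 5, 4, 15, 0, 3, 6, 11, 8, 14, 10, 12, 9]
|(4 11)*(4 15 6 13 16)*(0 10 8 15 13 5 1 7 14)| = 36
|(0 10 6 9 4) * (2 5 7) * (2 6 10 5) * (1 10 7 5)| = 7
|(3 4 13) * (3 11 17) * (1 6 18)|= 15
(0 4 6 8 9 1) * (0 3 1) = (0 4 6 8 9)(1 3) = [4, 3, 2, 1, 6, 5, 8, 7, 9, 0]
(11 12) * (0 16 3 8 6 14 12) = (0 16 3 8 6 14 12 11) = [16, 1, 2, 8, 4, 5, 14, 7, 6, 9, 10, 0, 11, 13, 12, 15, 3]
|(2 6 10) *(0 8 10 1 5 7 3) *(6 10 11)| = 8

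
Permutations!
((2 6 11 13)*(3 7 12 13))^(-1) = (2 13 12 7 3 11 6) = ((2 6 11 3 7 12 13))^(-1)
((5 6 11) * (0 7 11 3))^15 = (0 5)(3 11)(6 7)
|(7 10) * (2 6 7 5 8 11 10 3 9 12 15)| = |(2 6 7 3 9 12 15)(5 8 11 10)| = 28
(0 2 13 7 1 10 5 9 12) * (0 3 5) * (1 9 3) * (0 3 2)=(1 10 3 5 2 13 7 9 12)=[0, 10, 13, 5, 4, 2, 6, 9, 8, 12, 3, 11, 1, 7]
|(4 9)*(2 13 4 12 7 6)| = |(2 13 4 9 12 7 6)| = 7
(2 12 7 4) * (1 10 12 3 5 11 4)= [0, 10, 3, 5, 2, 11, 6, 1, 8, 9, 12, 4, 7]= (1 10 12 7)(2 3 5 11 4)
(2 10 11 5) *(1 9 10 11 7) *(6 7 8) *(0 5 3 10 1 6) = (0 5 2 11 3 10 8)(1 9)(6 7) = [5, 9, 11, 10, 4, 2, 7, 6, 0, 1, 8, 3]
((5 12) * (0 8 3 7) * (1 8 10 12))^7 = (0 7 3 8 1 5 12 10)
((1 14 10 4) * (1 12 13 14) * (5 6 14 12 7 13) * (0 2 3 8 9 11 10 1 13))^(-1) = (0 7 4 10 11 9 8 3 2)(1 14 6 5 12 13)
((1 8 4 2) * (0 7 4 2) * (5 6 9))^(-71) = (0 7 4)(1 8 2)(5 6 9)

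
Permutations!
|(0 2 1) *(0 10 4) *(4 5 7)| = 7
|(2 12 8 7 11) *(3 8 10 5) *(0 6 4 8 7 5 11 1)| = 8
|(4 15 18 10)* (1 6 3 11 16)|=20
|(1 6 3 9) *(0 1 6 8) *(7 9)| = |(0 1 8)(3 7 9 6)| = 12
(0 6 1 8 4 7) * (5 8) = (0 6 1 5 8 4 7) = [6, 5, 2, 3, 7, 8, 1, 0, 4]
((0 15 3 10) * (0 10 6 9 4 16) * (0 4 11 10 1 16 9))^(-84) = ((0 15 3 6)(1 16 4 9 11 10))^(-84) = (16)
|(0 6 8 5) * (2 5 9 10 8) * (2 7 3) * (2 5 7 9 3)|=|(0 6 9 10 8 3 5)(2 7)|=14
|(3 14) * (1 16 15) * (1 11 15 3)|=4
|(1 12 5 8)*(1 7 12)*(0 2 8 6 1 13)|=9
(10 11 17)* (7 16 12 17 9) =[0, 1, 2, 3, 4, 5, 6, 16, 8, 7, 11, 9, 17, 13, 14, 15, 12, 10] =(7 16 12 17 10 11 9)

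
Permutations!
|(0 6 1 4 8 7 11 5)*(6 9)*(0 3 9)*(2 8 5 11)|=6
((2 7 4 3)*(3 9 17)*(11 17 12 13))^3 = (2 9 11)(3 4 13)(7 12 17)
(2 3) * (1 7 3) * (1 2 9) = (1 7 3 9) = [0, 7, 2, 9, 4, 5, 6, 3, 8, 1]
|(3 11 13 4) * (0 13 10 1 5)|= 8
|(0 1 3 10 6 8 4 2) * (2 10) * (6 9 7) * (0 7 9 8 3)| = 12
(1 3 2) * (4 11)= (1 3 2)(4 11)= [0, 3, 1, 2, 11, 5, 6, 7, 8, 9, 10, 4]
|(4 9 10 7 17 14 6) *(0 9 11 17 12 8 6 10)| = |(0 9)(4 11 17 14 10 7 12 8 6)| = 18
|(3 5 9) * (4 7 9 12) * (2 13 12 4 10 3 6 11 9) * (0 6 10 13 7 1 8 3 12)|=|(0 6 11 9 10 12 13)(1 8 3 5 4)(2 7)|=70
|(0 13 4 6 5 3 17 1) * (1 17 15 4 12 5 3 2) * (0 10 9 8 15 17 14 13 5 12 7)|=|(0 5 2 1 10 9 8 15 4 6 3 17 14 13 7)|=15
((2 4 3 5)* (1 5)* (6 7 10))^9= ((1 5 2 4 3)(6 7 10))^9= (10)(1 3 4 2 5)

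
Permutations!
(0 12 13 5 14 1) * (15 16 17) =(0 12 13 5 14 1)(15 16 17) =[12, 0, 2, 3, 4, 14, 6, 7, 8, 9, 10, 11, 13, 5, 1, 16, 17, 15]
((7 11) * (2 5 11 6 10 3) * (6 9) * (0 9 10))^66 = (11)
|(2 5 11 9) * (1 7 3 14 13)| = 20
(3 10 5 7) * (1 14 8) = (1 14 8)(3 10 5 7) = [0, 14, 2, 10, 4, 7, 6, 3, 1, 9, 5, 11, 12, 13, 8]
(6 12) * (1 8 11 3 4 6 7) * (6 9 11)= [0, 8, 2, 4, 9, 5, 12, 1, 6, 11, 10, 3, 7]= (1 8 6 12 7)(3 4 9 11)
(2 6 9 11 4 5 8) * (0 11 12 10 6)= (0 11 4 5 8 2)(6 9 12 10)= [11, 1, 0, 3, 5, 8, 9, 7, 2, 12, 6, 4, 10]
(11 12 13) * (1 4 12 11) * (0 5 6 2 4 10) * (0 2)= [5, 10, 4, 3, 12, 6, 0, 7, 8, 9, 2, 11, 13, 1]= (0 5 6)(1 10 2 4 12 13)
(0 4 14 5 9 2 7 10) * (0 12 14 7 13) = (0 4 7 10 12 14 5 9 2 13) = [4, 1, 13, 3, 7, 9, 6, 10, 8, 2, 12, 11, 14, 0, 5]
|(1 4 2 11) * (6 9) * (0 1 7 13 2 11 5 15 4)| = 14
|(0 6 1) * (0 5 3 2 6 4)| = 10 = |(0 4)(1 5 3 2 6)|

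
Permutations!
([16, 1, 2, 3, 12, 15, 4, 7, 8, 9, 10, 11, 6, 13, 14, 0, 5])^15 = (0 15 5 16)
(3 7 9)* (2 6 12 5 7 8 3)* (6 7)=(2 7 9)(3 8)(5 6 12)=[0, 1, 7, 8, 4, 6, 12, 9, 3, 2, 10, 11, 5]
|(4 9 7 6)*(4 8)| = |(4 9 7 6 8)| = 5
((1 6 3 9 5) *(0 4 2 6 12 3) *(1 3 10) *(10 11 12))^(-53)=(0 6 2 4)(1 10)(3 9 5)(11 12)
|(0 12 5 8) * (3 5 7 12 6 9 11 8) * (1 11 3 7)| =|(0 6 9 3 5 7 12 1 11 8)| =10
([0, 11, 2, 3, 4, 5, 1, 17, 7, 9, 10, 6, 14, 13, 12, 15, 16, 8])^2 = [0, 6, 2, 3, 4, 5, 11, 8, 17, 9, 10, 1, 12, 13, 14, 15, 16, 7]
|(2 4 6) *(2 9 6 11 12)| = 4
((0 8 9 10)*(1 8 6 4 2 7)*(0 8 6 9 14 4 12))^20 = (0 6 7 4 8 9 12 1 2 14 10)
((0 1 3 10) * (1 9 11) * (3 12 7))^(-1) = ((0 9 11 1 12 7 3 10))^(-1) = (0 10 3 7 12 1 11 9)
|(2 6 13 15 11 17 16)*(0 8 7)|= 21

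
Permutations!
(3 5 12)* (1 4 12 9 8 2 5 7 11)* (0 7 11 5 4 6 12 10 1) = [7, 6, 4, 11, 10, 9, 12, 5, 2, 8, 1, 0, 3] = (0 7 5 9 8 2 4 10 1 6 12 3 11)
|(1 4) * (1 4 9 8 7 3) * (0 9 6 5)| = |(0 9 8 7 3 1 6 5)| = 8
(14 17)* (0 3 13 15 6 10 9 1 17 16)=(0 3 13 15 6 10 9 1 17 14 16)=[3, 17, 2, 13, 4, 5, 10, 7, 8, 1, 9, 11, 12, 15, 16, 6, 0, 14]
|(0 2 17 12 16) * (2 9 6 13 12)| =|(0 9 6 13 12 16)(2 17)| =6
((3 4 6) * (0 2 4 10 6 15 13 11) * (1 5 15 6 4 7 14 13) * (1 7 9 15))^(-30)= (0 9 7 13)(2 15 14 11)(3 4)(6 10)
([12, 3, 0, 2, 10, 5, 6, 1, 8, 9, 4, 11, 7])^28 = (0 3 7)(1 12 2)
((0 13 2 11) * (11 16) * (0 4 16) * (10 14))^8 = ((0 13 2)(4 16 11)(10 14))^8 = (0 2 13)(4 11 16)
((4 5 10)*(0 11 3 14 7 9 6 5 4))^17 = (0 10 5 6 9 7 14 3 11)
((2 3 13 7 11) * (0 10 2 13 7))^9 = (0 2 7 13 10 3 11)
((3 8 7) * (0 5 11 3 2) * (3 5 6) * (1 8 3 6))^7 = (0 8 2 1 7)(5 11)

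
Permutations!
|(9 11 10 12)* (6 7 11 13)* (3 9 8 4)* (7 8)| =12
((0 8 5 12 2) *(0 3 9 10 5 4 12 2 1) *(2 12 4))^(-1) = ((0 8 2 3 9 10 5 12 1))^(-1) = (0 1 12 5 10 9 3 2 8)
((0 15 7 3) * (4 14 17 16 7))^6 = (0 7 17 4)(3 16 14 15)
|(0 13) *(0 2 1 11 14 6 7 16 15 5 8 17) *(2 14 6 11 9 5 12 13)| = 56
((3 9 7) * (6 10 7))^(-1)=((3 9 6 10 7))^(-1)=(3 7 10 6 9)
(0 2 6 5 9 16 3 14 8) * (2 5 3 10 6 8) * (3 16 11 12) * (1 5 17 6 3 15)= [17, 5, 8, 14, 4, 9, 16, 7, 0, 11, 3, 12, 15, 13, 2, 1, 10, 6]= (0 17 6 16 10 3 14 2 8)(1 5 9 11 12 15)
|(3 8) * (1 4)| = 2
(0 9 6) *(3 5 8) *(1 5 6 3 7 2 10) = [9, 5, 10, 6, 4, 8, 0, 2, 7, 3, 1] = (0 9 3 6)(1 5 8 7 2 10)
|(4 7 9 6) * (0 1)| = 4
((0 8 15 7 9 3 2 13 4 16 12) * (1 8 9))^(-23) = ((0 9 3 2 13 4 16 12)(1 8 15 7))^(-23) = (0 9 3 2 13 4 16 12)(1 8 15 7)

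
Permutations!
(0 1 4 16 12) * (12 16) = [1, 4, 2, 3, 12, 5, 6, 7, 8, 9, 10, 11, 0, 13, 14, 15, 16] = (16)(0 1 4 12)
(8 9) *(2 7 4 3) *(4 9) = (2 7 9 8 4 3) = [0, 1, 7, 2, 3, 5, 6, 9, 4, 8]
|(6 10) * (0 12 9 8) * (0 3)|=10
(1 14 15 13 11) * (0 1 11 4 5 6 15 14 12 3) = (0 1 12 3)(4 5 6 15 13) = [1, 12, 2, 0, 5, 6, 15, 7, 8, 9, 10, 11, 3, 4, 14, 13]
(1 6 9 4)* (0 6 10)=(0 6 9 4 1 10)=[6, 10, 2, 3, 1, 5, 9, 7, 8, 4, 0]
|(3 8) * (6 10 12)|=|(3 8)(6 10 12)|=6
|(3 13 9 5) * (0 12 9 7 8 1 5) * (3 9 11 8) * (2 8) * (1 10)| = 9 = |(0 12 11 2 8 10 1 5 9)(3 13 7)|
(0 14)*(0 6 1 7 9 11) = [14, 7, 2, 3, 4, 5, 1, 9, 8, 11, 10, 0, 12, 13, 6] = (0 14 6 1 7 9 11)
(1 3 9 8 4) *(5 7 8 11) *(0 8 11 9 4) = [8, 3, 2, 4, 1, 7, 6, 11, 0, 9, 10, 5] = (0 8)(1 3 4)(5 7 11)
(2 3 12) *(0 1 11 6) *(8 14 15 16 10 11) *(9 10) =(0 1 8 14 15 16 9 10 11 6)(2 3 12) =[1, 8, 3, 12, 4, 5, 0, 7, 14, 10, 11, 6, 2, 13, 15, 16, 9]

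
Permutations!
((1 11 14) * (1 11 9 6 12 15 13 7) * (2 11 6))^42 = (1 2 14 12 13)(6 15 7 9 11)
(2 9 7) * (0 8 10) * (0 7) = (0 8 10 7 2 9) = [8, 1, 9, 3, 4, 5, 6, 2, 10, 0, 7]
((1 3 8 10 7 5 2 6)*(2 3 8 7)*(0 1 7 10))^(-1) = ((0 1 8)(2 6 7 5 3 10))^(-1) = (0 8 1)(2 10 3 5 7 6)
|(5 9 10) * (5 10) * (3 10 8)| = 6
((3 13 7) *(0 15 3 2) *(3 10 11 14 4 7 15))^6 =((0 3 13 15 10 11 14 4 7 2))^6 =(0 14 13 7 10)(2 11 3 4 15)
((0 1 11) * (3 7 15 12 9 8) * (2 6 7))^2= ((0 1 11)(2 6 7 15 12 9 8 3))^2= (0 11 1)(2 7 12 8)(3 6 15 9)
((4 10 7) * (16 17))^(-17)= ((4 10 7)(16 17))^(-17)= (4 10 7)(16 17)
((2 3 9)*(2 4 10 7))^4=((2 3 9 4 10 7))^4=(2 10 9)(3 7 4)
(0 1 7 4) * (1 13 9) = [13, 7, 2, 3, 0, 5, 6, 4, 8, 1, 10, 11, 12, 9] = (0 13 9 1 7 4)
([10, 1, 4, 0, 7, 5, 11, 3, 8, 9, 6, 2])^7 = [3, 1, 11, 7, 2, 5, 10, 4, 8, 9, 0, 6]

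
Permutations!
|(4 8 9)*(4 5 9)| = |(4 8)(5 9)| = 2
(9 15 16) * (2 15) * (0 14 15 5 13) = (0 14 15 16 9 2 5 13) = [14, 1, 5, 3, 4, 13, 6, 7, 8, 2, 10, 11, 12, 0, 15, 16, 9]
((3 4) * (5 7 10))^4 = (5 7 10)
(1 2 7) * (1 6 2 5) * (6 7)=[0, 5, 6, 3, 4, 1, 2, 7]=(7)(1 5)(2 6)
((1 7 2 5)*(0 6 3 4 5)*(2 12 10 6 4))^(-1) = (0 2 3 6 10 12 7 1 5 4)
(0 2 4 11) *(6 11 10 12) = (0 2 4 10 12 6 11) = [2, 1, 4, 3, 10, 5, 11, 7, 8, 9, 12, 0, 6]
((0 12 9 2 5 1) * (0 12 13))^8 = (13)(1 2 12 5 9)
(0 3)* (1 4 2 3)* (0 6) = (0 1 4 2 3 6) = [1, 4, 3, 6, 2, 5, 0]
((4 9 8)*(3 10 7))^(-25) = ((3 10 7)(4 9 8))^(-25) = (3 7 10)(4 8 9)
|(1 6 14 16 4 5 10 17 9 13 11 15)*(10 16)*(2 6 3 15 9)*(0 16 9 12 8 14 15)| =17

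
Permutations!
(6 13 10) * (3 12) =(3 12)(6 13 10) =[0, 1, 2, 12, 4, 5, 13, 7, 8, 9, 6, 11, 3, 10]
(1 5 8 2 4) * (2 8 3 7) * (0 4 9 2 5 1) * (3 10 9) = (0 4)(2 3 7 5 10 9) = [4, 1, 3, 7, 0, 10, 6, 5, 8, 2, 9]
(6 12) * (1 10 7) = (1 10 7)(6 12) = [0, 10, 2, 3, 4, 5, 12, 1, 8, 9, 7, 11, 6]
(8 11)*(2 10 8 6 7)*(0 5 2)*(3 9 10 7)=(0 5 2 7)(3 9 10 8 11 6)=[5, 1, 7, 9, 4, 2, 3, 0, 11, 10, 8, 6]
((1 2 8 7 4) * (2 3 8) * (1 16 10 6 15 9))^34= (1 4 15 8 10)(3 16 9 7 6)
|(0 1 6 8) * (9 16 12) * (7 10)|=|(0 1 6 8)(7 10)(9 16 12)|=12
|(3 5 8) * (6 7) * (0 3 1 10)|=|(0 3 5 8 1 10)(6 7)|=6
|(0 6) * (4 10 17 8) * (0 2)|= |(0 6 2)(4 10 17 8)|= 12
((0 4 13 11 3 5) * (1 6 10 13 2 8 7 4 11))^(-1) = ((0 11 3 5)(1 6 10 13)(2 8 7 4))^(-1) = (0 5 3 11)(1 13 10 6)(2 4 7 8)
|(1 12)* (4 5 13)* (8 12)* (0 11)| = 6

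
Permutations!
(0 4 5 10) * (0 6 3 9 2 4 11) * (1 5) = [11, 5, 4, 9, 1, 10, 3, 7, 8, 2, 6, 0] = (0 11)(1 5 10 6 3 9 2 4)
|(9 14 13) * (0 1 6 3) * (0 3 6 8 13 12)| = 7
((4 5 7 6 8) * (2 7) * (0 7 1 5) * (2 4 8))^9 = (8)(0 6 1 4 7 2 5)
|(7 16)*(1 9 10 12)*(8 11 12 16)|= 8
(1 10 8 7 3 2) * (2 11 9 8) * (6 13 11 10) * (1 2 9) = [0, 6, 2, 10, 4, 5, 13, 3, 7, 8, 9, 1, 12, 11] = (1 6 13 11)(3 10 9 8 7)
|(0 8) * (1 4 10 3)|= 4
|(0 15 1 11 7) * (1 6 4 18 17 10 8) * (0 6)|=18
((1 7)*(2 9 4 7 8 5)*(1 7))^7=(1 8 5 2 9 4)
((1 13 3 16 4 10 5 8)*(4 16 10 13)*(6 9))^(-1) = (16)(1 8 5 10 3 13 4)(6 9)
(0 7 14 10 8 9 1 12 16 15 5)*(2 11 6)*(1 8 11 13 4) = (0 7 14 10 11 6 2 13 4 1 12 16 15 5)(8 9) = [7, 12, 13, 3, 1, 0, 2, 14, 9, 8, 11, 6, 16, 4, 10, 5, 15]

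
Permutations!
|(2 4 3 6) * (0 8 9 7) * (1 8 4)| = 9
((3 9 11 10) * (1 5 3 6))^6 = (1 6 10 11 9 3 5)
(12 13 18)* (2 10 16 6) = (2 10 16 6)(12 13 18) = [0, 1, 10, 3, 4, 5, 2, 7, 8, 9, 16, 11, 13, 18, 14, 15, 6, 17, 12]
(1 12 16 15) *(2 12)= (1 2 12 16 15)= [0, 2, 12, 3, 4, 5, 6, 7, 8, 9, 10, 11, 16, 13, 14, 1, 15]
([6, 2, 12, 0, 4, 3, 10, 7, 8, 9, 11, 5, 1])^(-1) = [3, 12, 1, 5, 4, 11, 0, 7, 8, 9, 6, 10, 2]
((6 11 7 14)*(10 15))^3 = (6 14 7 11)(10 15)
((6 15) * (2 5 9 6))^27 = (2 9 15 5 6)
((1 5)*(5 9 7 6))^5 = ((1 9 7 6 5))^5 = (9)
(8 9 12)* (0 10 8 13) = (0 10 8 9 12 13) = [10, 1, 2, 3, 4, 5, 6, 7, 9, 12, 8, 11, 13, 0]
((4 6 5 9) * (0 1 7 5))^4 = ((0 1 7 5 9 4 6))^4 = (0 9 1 4 7 6 5)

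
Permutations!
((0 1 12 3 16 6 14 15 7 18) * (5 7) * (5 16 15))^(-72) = (0 16 18 15 7 3 5 12 14 1 6)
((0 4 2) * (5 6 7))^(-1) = (0 2 4)(5 7 6)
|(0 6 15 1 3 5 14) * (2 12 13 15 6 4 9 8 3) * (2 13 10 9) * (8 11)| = 33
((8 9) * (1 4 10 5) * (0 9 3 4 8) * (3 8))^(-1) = ((0 9)(1 3 4 10 5))^(-1) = (0 9)(1 5 10 4 3)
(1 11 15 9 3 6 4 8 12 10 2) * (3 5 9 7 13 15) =(1 11 3 6 4 8 12 10 2)(5 9)(7 13 15) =[0, 11, 1, 6, 8, 9, 4, 13, 12, 5, 2, 3, 10, 15, 14, 7]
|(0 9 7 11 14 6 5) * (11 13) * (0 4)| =|(0 9 7 13 11 14 6 5 4)| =9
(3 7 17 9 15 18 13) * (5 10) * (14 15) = [0, 1, 2, 7, 4, 10, 6, 17, 8, 14, 5, 11, 12, 3, 15, 18, 16, 9, 13] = (3 7 17 9 14 15 18 13)(5 10)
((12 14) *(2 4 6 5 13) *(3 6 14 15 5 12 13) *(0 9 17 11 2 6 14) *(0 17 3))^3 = ((0 9 3 14 13 6 12 15 5)(2 4 17 11))^3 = (0 14 12)(2 11 17 4)(3 6 5)(9 13 15)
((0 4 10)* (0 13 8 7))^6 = (13)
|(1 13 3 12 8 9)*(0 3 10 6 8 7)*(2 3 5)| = |(0 5 2 3 12 7)(1 13 10 6 8 9)| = 6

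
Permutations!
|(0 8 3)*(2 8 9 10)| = |(0 9 10 2 8 3)| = 6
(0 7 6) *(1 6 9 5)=(0 7 9 5 1 6)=[7, 6, 2, 3, 4, 1, 0, 9, 8, 5]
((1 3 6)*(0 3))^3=((0 3 6 1))^3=(0 1 6 3)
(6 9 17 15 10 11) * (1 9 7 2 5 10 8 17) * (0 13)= [13, 9, 5, 3, 4, 10, 7, 2, 17, 1, 11, 6, 12, 0, 14, 8, 16, 15]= (0 13)(1 9)(2 5 10 11 6 7)(8 17 15)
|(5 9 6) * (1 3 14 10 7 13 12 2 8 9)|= 12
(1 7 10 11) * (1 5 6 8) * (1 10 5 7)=(5 6 8 10 11 7)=[0, 1, 2, 3, 4, 6, 8, 5, 10, 9, 11, 7]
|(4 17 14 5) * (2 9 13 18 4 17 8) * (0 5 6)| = 30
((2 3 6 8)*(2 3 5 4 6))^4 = (2 8 4)(3 6 5)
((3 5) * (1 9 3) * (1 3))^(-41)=((1 9)(3 5))^(-41)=(1 9)(3 5)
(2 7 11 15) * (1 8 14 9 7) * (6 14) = (1 8 6 14 9 7 11 15 2) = [0, 8, 1, 3, 4, 5, 14, 11, 6, 7, 10, 15, 12, 13, 9, 2]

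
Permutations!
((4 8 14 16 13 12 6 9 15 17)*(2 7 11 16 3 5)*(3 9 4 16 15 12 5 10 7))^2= (2 10 11 17 13)(3 7 15 16 5)(4 14 12)(6 8 9)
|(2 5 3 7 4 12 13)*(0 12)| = |(0 12 13 2 5 3 7 4)| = 8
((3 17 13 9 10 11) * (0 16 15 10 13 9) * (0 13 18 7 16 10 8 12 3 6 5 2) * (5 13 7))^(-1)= (0 2 5 18 9 17 3 12 8 15 16 7 13 6 11 10)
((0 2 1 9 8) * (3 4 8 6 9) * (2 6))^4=((0 6 9 2 1 3 4 8))^4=(0 1)(2 8)(3 6)(4 9)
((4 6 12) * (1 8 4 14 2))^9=(1 4 12 2 8 6 14)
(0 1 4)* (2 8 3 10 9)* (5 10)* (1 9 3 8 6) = [9, 4, 6, 5, 0, 10, 1, 7, 8, 2, 3] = (0 9 2 6 1 4)(3 5 10)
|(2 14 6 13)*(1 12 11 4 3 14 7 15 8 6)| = 6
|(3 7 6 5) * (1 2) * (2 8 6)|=|(1 8 6 5 3 7 2)|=7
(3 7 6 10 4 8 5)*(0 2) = (0 2)(3 7 6 10 4 8 5) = [2, 1, 0, 7, 8, 3, 10, 6, 5, 9, 4]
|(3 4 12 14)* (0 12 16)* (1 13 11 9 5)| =30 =|(0 12 14 3 4 16)(1 13 11 9 5)|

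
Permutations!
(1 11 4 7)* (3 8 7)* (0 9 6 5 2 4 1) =(0 9 6 5 2 4 3 8 7)(1 11) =[9, 11, 4, 8, 3, 2, 5, 0, 7, 6, 10, 1]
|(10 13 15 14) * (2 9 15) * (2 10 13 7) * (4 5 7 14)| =|(2 9 15 4 5 7)(10 14 13)| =6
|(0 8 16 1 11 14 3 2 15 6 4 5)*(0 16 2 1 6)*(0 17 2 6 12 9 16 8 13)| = 12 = |(0 13)(1 11 14 3)(2 15 17)(4 5 8 6)(9 16 12)|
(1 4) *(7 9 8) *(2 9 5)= [0, 4, 9, 3, 1, 2, 6, 5, 7, 8]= (1 4)(2 9 8 7 5)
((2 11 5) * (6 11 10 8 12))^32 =((2 10 8 12 6 11 5))^32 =(2 6 10 11 8 5 12)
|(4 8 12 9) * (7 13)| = 4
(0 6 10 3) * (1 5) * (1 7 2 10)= (0 6 1 5 7 2 10 3)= [6, 5, 10, 0, 4, 7, 1, 2, 8, 9, 3]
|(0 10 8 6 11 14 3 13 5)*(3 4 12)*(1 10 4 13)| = 12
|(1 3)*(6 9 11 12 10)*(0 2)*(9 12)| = |(0 2)(1 3)(6 12 10)(9 11)| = 6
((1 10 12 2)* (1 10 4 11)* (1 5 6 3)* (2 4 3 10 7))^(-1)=((1 3)(2 7)(4 11 5 6 10 12))^(-1)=(1 3)(2 7)(4 12 10 6 5 11)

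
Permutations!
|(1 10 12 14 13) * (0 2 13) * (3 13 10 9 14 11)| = 10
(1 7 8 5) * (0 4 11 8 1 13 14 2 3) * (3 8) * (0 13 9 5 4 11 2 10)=(0 11 3 13 14 10)(1 7)(2 8 4)(5 9)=[11, 7, 8, 13, 2, 9, 6, 1, 4, 5, 0, 3, 12, 14, 10]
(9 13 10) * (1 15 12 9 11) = (1 15 12 9 13 10 11) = [0, 15, 2, 3, 4, 5, 6, 7, 8, 13, 11, 1, 9, 10, 14, 12]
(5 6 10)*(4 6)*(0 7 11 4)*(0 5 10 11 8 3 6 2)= (0 7 8 3 6 11 4 2)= [7, 1, 0, 6, 2, 5, 11, 8, 3, 9, 10, 4]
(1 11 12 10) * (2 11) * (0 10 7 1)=(0 10)(1 2 11 12 7)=[10, 2, 11, 3, 4, 5, 6, 1, 8, 9, 0, 12, 7]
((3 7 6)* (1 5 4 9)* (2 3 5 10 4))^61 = (1 10 4 9)(2 3 7 6 5)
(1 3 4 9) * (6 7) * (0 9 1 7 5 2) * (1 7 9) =[1, 3, 0, 4, 7, 2, 5, 6, 8, 9] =(9)(0 1 3 4 7 6 5 2)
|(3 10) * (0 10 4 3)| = |(0 10)(3 4)| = 2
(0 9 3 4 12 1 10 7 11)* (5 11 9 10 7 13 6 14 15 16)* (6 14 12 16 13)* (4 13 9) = [10, 7, 2, 13, 16, 11, 12, 4, 8, 3, 6, 0, 1, 14, 15, 9, 5] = (0 10 6 12 1 7 4 16 5 11)(3 13 14 15 9)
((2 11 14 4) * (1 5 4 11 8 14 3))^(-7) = ((1 5 4 2 8 14 11 3))^(-7) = (1 5 4 2 8 14 11 3)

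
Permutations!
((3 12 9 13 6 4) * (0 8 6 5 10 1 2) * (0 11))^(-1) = (0 11 2 1 10 5 13 9 12 3 4 6 8)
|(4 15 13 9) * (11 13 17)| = 6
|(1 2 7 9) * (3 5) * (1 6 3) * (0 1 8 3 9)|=|(0 1 2 7)(3 5 8)(6 9)|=12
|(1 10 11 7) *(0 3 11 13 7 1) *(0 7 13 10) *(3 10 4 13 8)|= 8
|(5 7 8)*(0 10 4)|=|(0 10 4)(5 7 8)|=3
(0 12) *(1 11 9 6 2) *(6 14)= (0 12)(1 11 9 14 6 2)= [12, 11, 1, 3, 4, 5, 2, 7, 8, 14, 10, 9, 0, 13, 6]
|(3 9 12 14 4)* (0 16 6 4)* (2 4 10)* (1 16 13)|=|(0 13 1 16 6 10 2 4 3 9 12 14)|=12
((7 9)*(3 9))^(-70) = (3 7 9)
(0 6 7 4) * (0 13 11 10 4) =(0 6 7)(4 13 11 10) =[6, 1, 2, 3, 13, 5, 7, 0, 8, 9, 4, 10, 12, 11]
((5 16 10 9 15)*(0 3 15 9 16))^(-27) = (0 3 15 5)(10 16)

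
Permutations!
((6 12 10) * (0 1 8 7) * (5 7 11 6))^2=(0 8 6 10 7 1 11 12 5)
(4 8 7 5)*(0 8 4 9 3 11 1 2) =(0 8 7 5 9 3 11 1 2) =[8, 2, 0, 11, 4, 9, 6, 5, 7, 3, 10, 1]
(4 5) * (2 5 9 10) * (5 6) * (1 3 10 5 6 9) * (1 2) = [0, 3, 9, 10, 2, 4, 6, 7, 8, 5, 1] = (1 3 10)(2 9 5 4)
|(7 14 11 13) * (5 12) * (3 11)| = 10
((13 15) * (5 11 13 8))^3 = (5 15 11 8 13)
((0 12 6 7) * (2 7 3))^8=(0 6 2)(3 7 12)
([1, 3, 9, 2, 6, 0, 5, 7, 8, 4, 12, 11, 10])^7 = (0 5 6 4 9 2 3 1)(10 12)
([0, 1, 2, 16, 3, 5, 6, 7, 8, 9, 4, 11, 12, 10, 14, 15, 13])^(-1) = (3 4 10 13 16)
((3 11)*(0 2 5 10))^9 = ((0 2 5 10)(3 11))^9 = (0 2 5 10)(3 11)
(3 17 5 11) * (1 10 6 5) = (1 10 6 5 11 3 17) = [0, 10, 2, 17, 4, 11, 5, 7, 8, 9, 6, 3, 12, 13, 14, 15, 16, 1]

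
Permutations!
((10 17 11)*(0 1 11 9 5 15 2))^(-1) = (0 2 15 5 9 17 10 11 1)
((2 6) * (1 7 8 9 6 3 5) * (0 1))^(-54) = (9)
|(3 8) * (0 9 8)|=4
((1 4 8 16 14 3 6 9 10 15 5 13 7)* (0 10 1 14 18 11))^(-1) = ((0 10 15 5 13 7 14 3 6 9 1 4 8 16 18 11))^(-1) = (0 11 18 16 8 4 1 9 6 3 14 7 13 5 15 10)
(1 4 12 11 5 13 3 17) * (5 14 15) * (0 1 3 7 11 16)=(0 1 4 12 16)(3 17)(5 13 7 11 14 15)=[1, 4, 2, 17, 12, 13, 6, 11, 8, 9, 10, 14, 16, 7, 15, 5, 0, 3]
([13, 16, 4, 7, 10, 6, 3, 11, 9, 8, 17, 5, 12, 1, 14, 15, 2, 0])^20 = [2, 10, 0, 3, 13, 5, 6, 7, 8, 9, 1, 11, 12, 4, 14, 15, 17, 16]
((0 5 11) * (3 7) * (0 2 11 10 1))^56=((0 5 10 1)(2 11)(3 7))^56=(11)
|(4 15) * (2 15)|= 3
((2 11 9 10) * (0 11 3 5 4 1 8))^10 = ((0 11 9 10 2 3 5 4 1 8))^10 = (11)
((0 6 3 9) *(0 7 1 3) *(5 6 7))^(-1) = ((0 7 1 3 9 5 6))^(-1) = (0 6 5 9 3 1 7)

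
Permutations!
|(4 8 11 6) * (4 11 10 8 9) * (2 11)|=6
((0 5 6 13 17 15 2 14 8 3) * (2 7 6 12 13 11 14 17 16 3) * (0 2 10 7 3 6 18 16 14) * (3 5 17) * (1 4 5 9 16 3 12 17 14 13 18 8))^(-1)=((0 14 1 4 5 17 15 9 16 6 11)(2 12 18 3)(7 8 10))^(-1)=(0 11 6 16 9 15 17 5 4 1 14)(2 3 18 12)(7 10 8)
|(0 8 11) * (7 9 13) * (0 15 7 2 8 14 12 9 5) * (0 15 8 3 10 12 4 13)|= 18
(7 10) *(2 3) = [0, 1, 3, 2, 4, 5, 6, 10, 8, 9, 7] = (2 3)(7 10)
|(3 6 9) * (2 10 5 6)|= 6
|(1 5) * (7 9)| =|(1 5)(7 9)| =2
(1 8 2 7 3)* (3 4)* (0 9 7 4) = (0 9 7)(1 8 2 4 3) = [9, 8, 4, 1, 3, 5, 6, 0, 2, 7]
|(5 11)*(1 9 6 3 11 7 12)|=8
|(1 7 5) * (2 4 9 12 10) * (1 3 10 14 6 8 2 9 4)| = 11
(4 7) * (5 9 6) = [0, 1, 2, 3, 7, 9, 5, 4, 8, 6] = (4 7)(5 9 6)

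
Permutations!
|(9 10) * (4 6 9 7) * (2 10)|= 6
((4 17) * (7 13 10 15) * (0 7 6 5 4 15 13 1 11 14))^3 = ((0 7 1 11 14)(4 17 15 6 5)(10 13))^3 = (0 11 7 14 1)(4 6 17 5 15)(10 13)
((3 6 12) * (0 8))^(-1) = (0 8)(3 12 6)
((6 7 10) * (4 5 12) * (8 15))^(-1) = (4 12 5)(6 10 7)(8 15)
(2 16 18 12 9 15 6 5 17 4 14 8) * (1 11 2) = (1 11 2 16 18 12 9 15 6 5 17 4 14 8) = [0, 11, 16, 3, 14, 17, 5, 7, 1, 15, 10, 2, 9, 13, 8, 6, 18, 4, 12]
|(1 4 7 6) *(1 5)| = 5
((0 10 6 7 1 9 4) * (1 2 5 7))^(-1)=((0 10 6 1 9 4)(2 5 7))^(-1)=(0 4 9 1 6 10)(2 7 5)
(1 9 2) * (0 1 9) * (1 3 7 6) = (0 3 7 6 1)(2 9) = [3, 0, 9, 7, 4, 5, 1, 6, 8, 2]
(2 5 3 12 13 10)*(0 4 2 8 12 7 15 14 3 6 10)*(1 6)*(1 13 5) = (0 4 2 1 6 10 8 12 5 13)(3 7 15 14) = [4, 6, 1, 7, 2, 13, 10, 15, 12, 9, 8, 11, 5, 0, 3, 14]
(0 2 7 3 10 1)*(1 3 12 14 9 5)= (0 2 7 12 14 9 5 1)(3 10)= [2, 0, 7, 10, 4, 1, 6, 12, 8, 5, 3, 11, 14, 13, 9]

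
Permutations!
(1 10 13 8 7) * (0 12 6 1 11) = [12, 10, 2, 3, 4, 5, 1, 11, 7, 9, 13, 0, 6, 8] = (0 12 6 1 10 13 8 7 11)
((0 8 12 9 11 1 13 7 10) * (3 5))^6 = ((0 8 12 9 11 1 13 7 10)(3 5))^6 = (0 13 9)(1 12 10)(7 11 8)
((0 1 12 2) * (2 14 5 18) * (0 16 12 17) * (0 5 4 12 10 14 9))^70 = ((0 1 17 5 18 2 16 10 14 4 12 9))^70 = (0 12 14 16 18 17)(1 9 4 10 2 5)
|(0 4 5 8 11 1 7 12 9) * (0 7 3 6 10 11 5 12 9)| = 30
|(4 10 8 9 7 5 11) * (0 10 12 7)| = 20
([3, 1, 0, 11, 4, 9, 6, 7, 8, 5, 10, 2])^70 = [11, 1, 3, 2, 4, 5, 6, 7, 8, 9, 10, 0]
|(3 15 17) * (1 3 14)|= 5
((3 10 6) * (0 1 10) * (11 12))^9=(0 3 6 10 1)(11 12)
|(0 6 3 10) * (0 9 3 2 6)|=6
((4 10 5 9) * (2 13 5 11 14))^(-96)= (14)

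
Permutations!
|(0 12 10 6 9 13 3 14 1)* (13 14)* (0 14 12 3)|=|(0 3 13)(1 14)(6 9 12 10)|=12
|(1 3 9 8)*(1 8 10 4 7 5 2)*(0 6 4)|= 10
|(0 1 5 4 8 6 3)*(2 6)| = 8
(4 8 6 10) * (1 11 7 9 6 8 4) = [0, 11, 2, 3, 4, 5, 10, 9, 8, 6, 1, 7] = (1 11 7 9 6 10)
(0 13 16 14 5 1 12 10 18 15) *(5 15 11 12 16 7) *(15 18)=(0 13 7 5 1 16 14 18 11 12 10 15)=[13, 16, 2, 3, 4, 1, 6, 5, 8, 9, 15, 12, 10, 7, 18, 0, 14, 17, 11]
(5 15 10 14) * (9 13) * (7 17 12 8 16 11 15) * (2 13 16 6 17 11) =(2 13 9 16)(5 7 11 15 10 14)(6 17 12 8) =[0, 1, 13, 3, 4, 7, 17, 11, 6, 16, 14, 15, 8, 9, 5, 10, 2, 12]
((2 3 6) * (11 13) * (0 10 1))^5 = (0 1 10)(2 6 3)(11 13)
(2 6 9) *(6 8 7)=[0, 1, 8, 3, 4, 5, 9, 6, 7, 2]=(2 8 7 6 9)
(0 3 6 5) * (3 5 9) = (0 5)(3 6 9) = [5, 1, 2, 6, 4, 0, 9, 7, 8, 3]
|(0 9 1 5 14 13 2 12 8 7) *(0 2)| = 12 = |(0 9 1 5 14 13)(2 12 8 7)|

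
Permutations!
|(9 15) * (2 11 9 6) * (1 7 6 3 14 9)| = |(1 7 6 2 11)(3 14 9 15)| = 20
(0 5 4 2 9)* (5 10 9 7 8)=(0 10 9)(2 7 8 5 4)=[10, 1, 7, 3, 2, 4, 6, 8, 5, 0, 9]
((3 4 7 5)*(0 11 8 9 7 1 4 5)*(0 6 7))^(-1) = (0 9 8 11)(1 4)(3 5)(6 7)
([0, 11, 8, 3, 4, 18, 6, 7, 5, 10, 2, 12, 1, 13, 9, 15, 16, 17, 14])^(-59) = (1 11 12)(2 14 8 9 5 10 18)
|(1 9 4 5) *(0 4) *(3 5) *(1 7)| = 7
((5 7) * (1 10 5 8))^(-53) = ((1 10 5 7 8))^(-53) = (1 5 8 10 7)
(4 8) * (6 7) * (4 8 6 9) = (4 6 7 9) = [0, 1, 2, 3, 6, 5, 7, 9, 8, 4]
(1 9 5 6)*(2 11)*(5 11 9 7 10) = [0, 7, 9, 3, 4, 6, 1, 10, 8, 11, 5, 2] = (1 7 10 5 6)(2 9 11)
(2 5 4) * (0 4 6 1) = [4, 0, 5, 3, 2, 6, 1] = (0 4 2 5 6 1)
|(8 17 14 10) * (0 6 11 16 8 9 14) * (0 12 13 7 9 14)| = 10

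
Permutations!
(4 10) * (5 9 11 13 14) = (4 10)(5 9 11 13 14) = [0, 1, 2, 3, 10, 9, 6, 7, 8, 11, 4, 13, 12, 14, 5]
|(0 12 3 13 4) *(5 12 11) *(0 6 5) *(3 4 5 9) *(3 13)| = |(0 11)(4 6 9 13 5 12)| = 6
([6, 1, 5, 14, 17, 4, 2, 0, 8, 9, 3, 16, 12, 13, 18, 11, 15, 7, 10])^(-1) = [7, 1, 6, 10, 5, 2, 0, 17, 8, 9, 18, 15, 12, 13, 3, 16, 11, 4, 14]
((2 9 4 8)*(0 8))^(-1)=(0 4 9 2 8)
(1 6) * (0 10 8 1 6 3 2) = (0 10 8 1 3 2) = [10, 3, 0, 2, 4, 5, 6, 7, 1, 9, 8]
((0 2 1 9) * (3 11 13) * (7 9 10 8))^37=((0 2 1 10 8 7 9)(3 11 13))^37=(0 1 8 9 2 10 7)(3 11 13)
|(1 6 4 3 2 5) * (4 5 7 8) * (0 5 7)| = |(0 5 1 6 7 8 4 3 2)| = 9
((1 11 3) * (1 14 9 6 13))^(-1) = (1 13 6 9 14 3 11)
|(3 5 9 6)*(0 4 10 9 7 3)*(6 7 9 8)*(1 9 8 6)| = 12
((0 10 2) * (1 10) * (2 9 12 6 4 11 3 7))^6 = ((0 1 10 9 12 6 4 11 3 7 2))^6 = (0 4 1 11 10 3 9 7 12 2 6)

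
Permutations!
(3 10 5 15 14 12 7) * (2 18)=[0, 1, 18, 10, 4, 15, 6, 3, 8, 9, 5, 11, 7, 13, 12, 14, 16, 17, 2]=(2 18)(3 10 5 15 14 12 7)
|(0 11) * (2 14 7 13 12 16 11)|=8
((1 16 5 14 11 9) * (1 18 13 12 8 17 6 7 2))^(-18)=((1 16 5 14 11 9 18 13 12 8 17 6 7 2))^(-18)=(1 17 18 5 7 12 11)(2 8 9 16 6 13 14)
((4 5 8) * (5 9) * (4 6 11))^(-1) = ((4 9 5 8 6 11))^(-1) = (4 11 6 8 5 9)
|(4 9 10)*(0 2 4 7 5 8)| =|(0 2 4 9 10 7 5 8)| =8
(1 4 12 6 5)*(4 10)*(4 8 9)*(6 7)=(1 10 8 9 4 12 7 6 5)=[0, 10, 2, 3, 12, 1, 5, 6, 9, 4, 8, 11, 7]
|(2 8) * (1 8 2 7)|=3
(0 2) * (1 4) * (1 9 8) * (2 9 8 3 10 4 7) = (0 9 3 10 4 8 1 7 2) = [9, 7, 0, 10, 8, 5, 6, 2, 1, 3, 4]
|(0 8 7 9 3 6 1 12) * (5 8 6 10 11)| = 28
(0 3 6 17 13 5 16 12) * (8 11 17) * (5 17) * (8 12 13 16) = (0 3 6 12)(5 8 11)(13 17 16) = [3, 1, 2, 6, 4, 8, 12, 7, 11, 9, 10, 5, 0, 17, 14, 15, 13, 16]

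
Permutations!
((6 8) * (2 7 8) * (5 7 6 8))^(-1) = ((8)(2 6)(5 7))^(-1) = (8)(2 6)(5 7)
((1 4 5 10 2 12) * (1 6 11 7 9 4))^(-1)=(2 10 5 4 9 7 11 6 12)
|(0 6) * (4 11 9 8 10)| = 10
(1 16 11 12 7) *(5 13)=[0, 16, 2, 3, 4, 13, 6, 1, 8, 9, 10, 12, 7, 5, 14, 15, 11]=(1 16 11 12 7)(5 13)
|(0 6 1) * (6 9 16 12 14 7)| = 8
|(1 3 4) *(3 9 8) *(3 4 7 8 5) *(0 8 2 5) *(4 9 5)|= 6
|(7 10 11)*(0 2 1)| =3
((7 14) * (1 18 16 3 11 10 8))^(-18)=((1 18 16 3 11 10 8)(7 14))^(-18)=(1 3 8 16 10 18 11)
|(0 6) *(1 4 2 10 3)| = |(0 6)(1 4 2 10 3)| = 10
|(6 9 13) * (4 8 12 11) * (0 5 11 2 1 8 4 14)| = 12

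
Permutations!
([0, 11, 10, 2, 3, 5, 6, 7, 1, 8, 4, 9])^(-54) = (1 9)(2 4)(3 10)(8 11)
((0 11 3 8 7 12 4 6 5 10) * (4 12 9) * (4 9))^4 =(12)(0 7 10 8 5 3 6 11 4)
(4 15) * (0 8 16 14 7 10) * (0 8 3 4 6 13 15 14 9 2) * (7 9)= (0 3 4 14 9 2)(6 13 15)(7 10 8 16)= [3, 1, 0, 4, 14, 5, 13, 10, 16, 2, 8, 11, 12, 15, 9, 6, 7]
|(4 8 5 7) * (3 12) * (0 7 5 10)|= 10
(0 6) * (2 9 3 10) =(0 6)(2 9 3 10) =[6, 1, 9, 10, 4, 5, 0, 7, 8, 3, 2]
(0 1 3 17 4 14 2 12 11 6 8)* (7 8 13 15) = [1, 3, 12, 17, 14, 5, 13, 8, 0, 9, 10, 6, 11, 15, 2, 7, 16, 4] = (0 1 3 17 4 14 2 12 11 6 13 15 7 8)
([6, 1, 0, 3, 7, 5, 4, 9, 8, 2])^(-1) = (0 2 9 7 4 6)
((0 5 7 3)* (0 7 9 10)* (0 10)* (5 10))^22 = ((0 10 5 9)(3 7))^22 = (0 5)(9 10)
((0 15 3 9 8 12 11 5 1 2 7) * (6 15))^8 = ((0 6 15 3 9 8 12 11 5 1 2 7))^8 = (0 5 9)(1 8 6)(2 12 15)(3 7 11)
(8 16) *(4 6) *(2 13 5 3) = (2 13 5 3)(4 6)(8 16) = [0, 1, 13, 2, 6, 3, 4, 7, 16, 9, 10, 11, 12, 5, 14, 15, 8]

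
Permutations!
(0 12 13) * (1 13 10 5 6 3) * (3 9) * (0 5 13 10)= (0 12)(1 10 13 5 6 9 3)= [12, 10, 2, 1, 4, 6, 9, 7, 8, 3, 13, 11, 0, 5]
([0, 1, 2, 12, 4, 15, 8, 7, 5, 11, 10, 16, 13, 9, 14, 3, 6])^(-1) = (3 15 5 8 6 16 11 9 13 12)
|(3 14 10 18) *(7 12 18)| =6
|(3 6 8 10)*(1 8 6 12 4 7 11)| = |(1 8 10 3 12 4 7 11)| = 8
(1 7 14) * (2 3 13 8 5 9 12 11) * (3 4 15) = (1 7 14)(2 4 15 3 13 8 5 9 12 11) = [0, 7, 4, 13, 15, 9, 6, 14, 5, 12, 10, 2, 11, 8, 1, 3]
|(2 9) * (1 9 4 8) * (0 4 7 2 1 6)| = 4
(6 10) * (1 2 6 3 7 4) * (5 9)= [0, 2, 6, 7, 1, 9, 10, 4, 8, 5, 3]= (1 2 6 10 3 7 4)(5 9)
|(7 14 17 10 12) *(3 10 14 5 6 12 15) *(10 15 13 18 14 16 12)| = 10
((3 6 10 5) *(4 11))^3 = ((3 6 10 5)(4 11))^3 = (3 5 10 6)(4 11)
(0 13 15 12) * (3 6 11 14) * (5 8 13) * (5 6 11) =[6, 1, 2, 11, 4, 8, 5, 7, 13, 9, 10, 14, 0, 15, 3, 12] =(0 6 5 8 13 15 12)(3 11 14)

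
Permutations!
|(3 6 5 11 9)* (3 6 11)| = 5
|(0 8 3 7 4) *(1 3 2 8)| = 10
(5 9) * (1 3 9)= (1 3 9 5)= [0, 3, 2, 9, 4, 1, 6, 7, 8, 5]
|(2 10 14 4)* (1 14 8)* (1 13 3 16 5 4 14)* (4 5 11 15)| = 9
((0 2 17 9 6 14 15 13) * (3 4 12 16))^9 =(0 2 17 9 6 14 15 13)(3 4 12 16)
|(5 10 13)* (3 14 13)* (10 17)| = |(3 14 13 5 17 10)| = 6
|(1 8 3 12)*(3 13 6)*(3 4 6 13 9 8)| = 6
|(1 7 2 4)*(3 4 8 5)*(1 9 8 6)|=20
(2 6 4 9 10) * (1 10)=(1 10 2 6 4 9)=[0, 10, 6, 3, 9, 5, 4, 7, 8, 1, 2]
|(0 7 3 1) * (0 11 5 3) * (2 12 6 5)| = |(0 7)(1 11 2 12 6 5 3)| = 14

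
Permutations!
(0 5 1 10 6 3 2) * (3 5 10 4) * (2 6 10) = [2, 4, 0, 6, 3, 1, 5, 7, 8, 9, 10] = (10)(0 2)(1 4 3 6 5)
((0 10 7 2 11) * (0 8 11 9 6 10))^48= ((2 9 6 10 7)(8 11))^48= (11)(2 10 9 7 6)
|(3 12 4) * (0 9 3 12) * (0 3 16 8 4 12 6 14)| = 7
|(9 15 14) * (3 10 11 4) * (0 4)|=|(0 4 3 10 11)(9 15 14)|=15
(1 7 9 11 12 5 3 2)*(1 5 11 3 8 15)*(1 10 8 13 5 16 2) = (1 7 9 3)(2 16)(5 13)(8 15 10)(11 12) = [0, 7, 16, 1, 4, 13, 6, 9, 15, 3, 8, 12, 11, 5, 14, 10, 2]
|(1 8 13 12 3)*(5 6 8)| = 7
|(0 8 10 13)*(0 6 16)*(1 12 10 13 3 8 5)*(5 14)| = |(0 14 5 1 12 10 3 8 13 6 16)| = 11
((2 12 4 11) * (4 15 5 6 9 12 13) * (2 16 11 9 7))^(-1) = (2 7 6 5 15 12 9 4 13)(11 16)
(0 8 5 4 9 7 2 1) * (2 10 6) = [8, 0, 1, 3, 9, 4, 2, 10, 5, 7, 6] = (0 8 5 4 9 7 10 6 2 1)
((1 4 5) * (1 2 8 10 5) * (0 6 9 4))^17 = ((0 6 9 4 1)(2 8 10 5))^17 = (0 9 1 6 4)(2 8 10 5)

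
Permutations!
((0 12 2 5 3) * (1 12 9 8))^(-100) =((0 9 8 1 12 2 5 3))^(-100) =(0 12)(1 3)(2 9)(5 8)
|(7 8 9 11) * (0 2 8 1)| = 7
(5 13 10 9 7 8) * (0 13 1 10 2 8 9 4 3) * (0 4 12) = [13, 10, 8, 4, 3, 1, 6, 9, 5, 7, 12, 11, 0, 2] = (0 13 2 8 5 1 10 12)(3 4)(7 9)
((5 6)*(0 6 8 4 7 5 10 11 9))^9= (0 9 11 10 6)(4 7 5 8)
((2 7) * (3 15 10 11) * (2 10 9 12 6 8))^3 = ((2 7 10 11 3 15 9 12 6 8))^3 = (2 11 9 8 10 15 6 7 3 12)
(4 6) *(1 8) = (1 8)(4 6) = [0, 8, 2, 3, 6, 5, 4, 7, 1]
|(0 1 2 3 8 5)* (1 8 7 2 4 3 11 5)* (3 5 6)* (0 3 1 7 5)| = 8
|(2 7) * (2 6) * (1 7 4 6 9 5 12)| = 15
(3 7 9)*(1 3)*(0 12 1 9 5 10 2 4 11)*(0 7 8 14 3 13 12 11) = (0 11 7 5 10 2 4)(1 13 12)(3 8 14) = [11, 13, 4, 8, 0, 10, 6, 5, 14, 9, 2, 7, 1, 12, 3]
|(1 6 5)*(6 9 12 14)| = 6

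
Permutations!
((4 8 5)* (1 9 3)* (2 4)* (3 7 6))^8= ((1 9 7 6 3)(2 4 8 5))^8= (1 6 9 3 7)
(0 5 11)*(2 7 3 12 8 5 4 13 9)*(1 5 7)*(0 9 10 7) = (0 4 13 10 7 3 12 8)(1 5 11 9 2) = [4, 5, 1, 12, 13, 11, 6, 3, 0, 2, 7, 9, 8, 10]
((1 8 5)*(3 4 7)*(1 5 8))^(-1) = ((8)(3 4 7))^(-1) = (8)(3 7 4)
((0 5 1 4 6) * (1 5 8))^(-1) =((0 8 1 4 6))^(-1) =(0 6 4 1 8)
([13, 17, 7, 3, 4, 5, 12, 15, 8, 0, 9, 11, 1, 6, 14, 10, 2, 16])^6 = (0 16)(1 10)(2 13)(6 7)(9 17)(12 15)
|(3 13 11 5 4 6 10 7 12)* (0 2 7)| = |(0 2 7 12 3 13 11 5 4 6 10)| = 11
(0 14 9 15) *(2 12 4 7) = [14, 1, 12, 3, 7, 5, 6, 2, 8, 15, 10, 11, 4, 13, 9, 0] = (0 14 9 15)(2 12 4 7)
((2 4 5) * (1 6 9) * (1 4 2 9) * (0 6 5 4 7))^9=(0 5)(1 7)(6 9)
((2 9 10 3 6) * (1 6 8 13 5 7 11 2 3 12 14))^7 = (1 11 6 2 3 9 8 10 13 12 5 14 7)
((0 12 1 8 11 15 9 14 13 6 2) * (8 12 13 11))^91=((0 13 6 2)(1 12)(9 14 11 15))^91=(0 2 6 13)(1 12)(9 15 11 14)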